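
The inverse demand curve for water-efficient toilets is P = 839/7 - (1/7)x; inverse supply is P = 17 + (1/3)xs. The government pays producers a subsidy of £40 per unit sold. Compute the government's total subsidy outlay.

Pre-subsidy: 839/7 - (1/7)x = 17 + (1/3)x gives x* = 216 and P* = 89.
With the subsidy, sellers receive Ps = Pb + 40 for each unit, where Pb is the price buyers pay.
On the curves, Pb = 839/7 - (1/7)x and Ps = 17 + (1/3)x; the wedge Ps − Pb = 40 gives 17 + (1/3)x − (839/7 - (1/7)x) = 40, so x' = 300.
Then Pb = 839/7 − (1/7)·300 = 77 and Ps = 17 + (1/3)·300 = 117.
Government outlay = subsidy × quantity = 40 × 300 = 12000.

Government cost = £12000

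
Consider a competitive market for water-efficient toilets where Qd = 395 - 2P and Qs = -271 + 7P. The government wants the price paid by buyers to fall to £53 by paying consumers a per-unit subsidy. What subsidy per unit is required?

At a buyer price of 53, quantity demanded is 395 − 2·53 = 289.
Sellers supply 289 only when they receive Ps with -271 + 7·Ps = 289, i.e. Ps = 80.
s = Ps − Pb = 80 − 53 = 27.

Required subsidy s = £27 per unit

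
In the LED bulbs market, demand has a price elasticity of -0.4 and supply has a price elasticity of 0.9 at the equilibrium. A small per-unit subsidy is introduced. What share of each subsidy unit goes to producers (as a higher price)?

For a small subsidy around the equilibrium, the benefit split depends on the relative slopes, which at a point are proportional to the elasticities.
Buyer share = εs/(εs + |εd|) = 0.9/(0.9 + 0.4) = 9/13; seller share = |εd|/(εs + |εd|) = 4/13.
So producers capture 4/13 of the subsidy.

Producer share = 4/13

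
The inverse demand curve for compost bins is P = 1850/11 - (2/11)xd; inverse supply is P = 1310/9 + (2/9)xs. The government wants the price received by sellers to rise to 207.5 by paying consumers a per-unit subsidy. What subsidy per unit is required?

At a seller price of 207.5, quantity supplied is -655 + 4.5·207.5 = 278.75.
Buyers absorb 278.75 only when they pay Pb = 1850/11 − (2/11)·278.75 = 117.5.
s = Ps − Pb = 207.5 − 117.5 = 90.

Required subsidy s = 90 per unit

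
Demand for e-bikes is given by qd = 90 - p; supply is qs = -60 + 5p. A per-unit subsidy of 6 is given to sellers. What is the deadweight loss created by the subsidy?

Pre-subsidy: 90 - p = -60 + 5p gives p* = 25, q* = 65.
With the subsidy, sellers receive ps = pb + 6 for each unit, where pb is the price buyers pay.
Supply in terms of pb becomes qs = -60 + 5(pb + 6) = -30 + 5pb. Setting this equal to demand: 90 - pb = -30 + 5pb, so pb = 20.
Sellers receive ps = 20 + 6 = 26; q' = 90 − 1·20 = 70.
The subsidy expands output by 70 − 65 = 5 past the efficient level; on those units the gap between marginal cost and willingness to pay runs from 0 up to 6.
DWL = ½ × 6 × 5 = 15.

Deadweight loss = 15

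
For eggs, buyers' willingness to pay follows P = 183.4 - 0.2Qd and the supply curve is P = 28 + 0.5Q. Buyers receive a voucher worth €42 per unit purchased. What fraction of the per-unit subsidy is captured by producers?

Producer share = 5/7

Pre-subsidy: 183.4 - 0.2Q = 28 + 0.5Q gives Q* = 222 and P* = 139.
With the rebate, buyers effectively pay Pb = Ps − 42, where Ps is the price sellers receive.
On the curves, Pb = 183.4 - 0.2Q and Ps = 28 + 0.5Q; the wedge Ps − Pb = 42 gives 28 + 0.5Q − (183.4 - 0.2Q) = 42, so Q' = 282.
Then Pb = 183.4 − 0.2·282 = 127 and Ps = 28 + 0.5·282 = 169.
Buyers' price falls by P* − Pb = 139 − 127 = 12; sellers' price rises by Ps − P* = 169 − 139 = 30.
So producers capture 30/42 = 5/7 of each unit of subsidy.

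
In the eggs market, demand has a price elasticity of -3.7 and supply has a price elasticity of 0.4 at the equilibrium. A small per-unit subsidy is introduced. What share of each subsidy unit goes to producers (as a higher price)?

For a small subsidy around the equilibrium, the benefit split depends on the relative slopes, which at a point are proportional to the elasticities.
Buyer share = εs/(εs + |εd|) = 0.4/(0.4 + 3.7) = 4/41; seller share = |εd|/(εs + |εd|) = 37/41.
So producers capture 37/41 of the subsidy.

Producer share = 37/41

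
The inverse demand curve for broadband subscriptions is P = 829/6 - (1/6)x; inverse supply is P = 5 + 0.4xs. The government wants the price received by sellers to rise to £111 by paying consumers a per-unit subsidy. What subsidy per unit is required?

At a seller price of 111, quantity supplied is -12.5 + 2.5·111 = 265.
Buyers absorb 265 only when they pay Pb = 829/6 − (1/6)·265 = 94.
s = Ps − Pb = 111 − 94 = 17.

Required subsidy s = £17 per unit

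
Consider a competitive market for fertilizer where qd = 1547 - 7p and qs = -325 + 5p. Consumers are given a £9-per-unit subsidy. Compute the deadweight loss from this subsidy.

Deadweight loss = £118.125

Pre-subsidy: 1547 - 7p = -325 + 5p gives p* = 156, q* = 455.
With the rebate, buyers effectively pay pb = ps − 9, where ps is the price sellers receive.
Demand in terms of ps becomes qd = 1547 − 7(ps − 9) = 1610 - 7ps. Setting this equal to supply: 1610 - 7ps = -325 + 5ps, so ps = 161.25.
Buyers pay pb = 161.25 − 9 = 152.25; q' = -325 + 5·161.25 = 481.25.
The subsidy expands output by 481.25 − 455 = 26.25 past the efficient level; on those units the gap between marginal cost and willingness to pay runs from 0 up to 9.
DWL = ½ × 9 × 26.25 = 118.125.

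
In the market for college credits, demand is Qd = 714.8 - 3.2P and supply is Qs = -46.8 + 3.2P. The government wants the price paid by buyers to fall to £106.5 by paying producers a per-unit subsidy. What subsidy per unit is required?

Required subsidy s = £25 per unit

At a buyer price of 106.5, quantity demanded is 714.8 − 3.2·106.5 = 374.
Sellers supply 374 only when they receive Ps with -46.8 + 3.2·Ps = 374, i.e. Ps = 131.5.
s = Ps − Pb = 131.5 − 106.5 = 25.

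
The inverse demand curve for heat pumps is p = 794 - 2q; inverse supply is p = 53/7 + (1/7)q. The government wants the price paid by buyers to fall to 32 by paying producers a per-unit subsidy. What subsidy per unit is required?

Required subsidy s = 30 per unit

At a buyer price of 32, quantity demanded is 397 − 0.5·32 = 381.
Sellers supply 381 only when they receive ps = 53/7 + (1/7)·381 = 62.
s = ps − pb = 62 − 32 = 30.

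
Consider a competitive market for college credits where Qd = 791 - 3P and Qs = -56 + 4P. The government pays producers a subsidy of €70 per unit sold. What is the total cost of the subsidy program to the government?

Pre-subsidy: 791 - 3P = -56 + 4P gives P* = 121, Q* = 428.
With the subsidy, sellers receive Ps = Pb + 70 for each unit, where Pb is the price buyers pay.
Supply in terms of Pb becomes Qs = -56 + 4(Pb + 70) = 224 + 4Pb. Setting this equal to demand: 791 - 3Pb = 224 + 4Pb, so Pb = 81.
Sellers receive Ps = 81 + 70 = 151; Q' = 791 − 3·81 = 548.
Government outlay = subsidy × quantity = 70 × 548 = 38360.

Government cost = €38360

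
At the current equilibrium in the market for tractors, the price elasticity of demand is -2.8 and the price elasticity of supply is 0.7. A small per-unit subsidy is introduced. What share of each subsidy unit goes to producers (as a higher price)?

Producer share = 0.8

For a small subsidy around the equilibrium, the benefit split depends on the relative slopes, which at a point are proportional to the elasticities.
Buyer share = εs/(εs + |εd|) = 0.7/(0.7 + 2.8) = 0.2; seller share = |εd|/(εs + |εd|) = 0.8.
So producers capture 0.8 of the subsidy.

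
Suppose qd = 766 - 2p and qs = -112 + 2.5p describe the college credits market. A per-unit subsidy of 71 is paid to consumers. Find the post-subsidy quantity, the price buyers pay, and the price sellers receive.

q' = 1364/3; buyers pay 467/3; sellers receive 680/3

Pre-subsidy: 766 - 2p = -112 + 2.5p gives p* = 1756/9, q* = 3382/9.
With the rebate, buyers effectively pay pb = ps − 71, where ps is the price sellers receive.
Demand in terms of ps becomes qd = 766 − 2(ps − 71) = 908 - 2ps. Setting this equal to supply: 908 - 2ps = -112 + 2.5ps, so ps = 680/3.
Buyers pay pb = 680/3 − 71 = 467/3; q' = -112 + 2.5·(680/3) = 1364/3.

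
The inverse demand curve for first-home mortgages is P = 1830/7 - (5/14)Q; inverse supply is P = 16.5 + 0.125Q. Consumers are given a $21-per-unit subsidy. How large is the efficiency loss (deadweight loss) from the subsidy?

Pre-subsidy: 1830/7 - (5/14)Q = 16.5 + 0.125Q gives Q* = 508 and P* = 80.
With the rebate, buyers effectively pay Pb = Ps − 21, where Ps is the price sellers receive.
On the curves, Pb = 1830/7 - (5/14)Q and Ps = 16.5 + 0.125Q; the wedge Ps − Pb = 21 gives 16.5 + 0.125Q − (1830/7 - (5/14)Q) = 21, so Q' = 4964/9.
Then Pb = 1830/7 − (5/14)·(4964/9) = 580/9 and Ps = 16.5 + 0.125·(4964/9) = 769/9.
The subsidy expands output by 4964/9 − 508 = 392/9 past the efficient level; on those units the gap between marginal cost and willingness to pay runs from 0 up to 21.
DWL = ½ × 21 × 392/9 = 1372/3.

Deadweight loss = 1372/3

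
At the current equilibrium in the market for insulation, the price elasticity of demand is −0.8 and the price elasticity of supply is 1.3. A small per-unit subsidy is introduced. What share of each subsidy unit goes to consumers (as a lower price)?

Consumer share = 13/21

For a small subsidy around the equilibrium, the benefit split depends on the relative slopes, which at a point are proportional to the elasticities.
Buyer share = εs/(εs + |εd|) = 1.3/(1.3 + 0.8) = 13/21; seller share = |εd|/(εs + |εd|) = 8/21.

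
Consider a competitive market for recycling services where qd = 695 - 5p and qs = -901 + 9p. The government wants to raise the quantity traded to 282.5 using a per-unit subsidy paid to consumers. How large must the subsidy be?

At q = 282.5, invert demand for the buyer price: pb = (695 − 282.5)/5 = 82.5; invert supply for the seller price: ps = (282.5 − (-901))/9 = 131.5.
The subsidy must fill the gap: s = ps − pb = 131.5 − 82.5 = 49.

Required subsidy s = 49 per unit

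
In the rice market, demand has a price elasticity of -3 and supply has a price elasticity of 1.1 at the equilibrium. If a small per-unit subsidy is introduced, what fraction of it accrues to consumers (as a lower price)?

For a small subsidy around the equilibrium, the benefit split depends on the relative slopes, which at a point are proportional to the elasticities.
Buyer share = εs/(εs + |εd|) = 1.1/(1.1 + 3) = 11/41; seller share = |εd|/(εs + |εd|) = 30/41.

Consumer share = 11/41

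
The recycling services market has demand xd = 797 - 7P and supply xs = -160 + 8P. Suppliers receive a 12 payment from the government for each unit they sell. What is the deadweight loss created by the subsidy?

Deadweight loss = 268.8

Pre-subsidy: 797 - 7P = -160 + 8P gives P* = 63.8, x* = 350.4.
With the subsidy, sellers receive Ps = Pb + 12 for each unit, where Pb is the price buyers pay.
Supply in terms of Pb becomes xs = -160 + 8(Pb + 12) = -64 + 8Pb. Setting this equal to demand: 797 - 7Pb = -64 + 8Pb, so Pb = 57.4.
Sellers receive Ps = 57.4 + 12 = 69.4; x' = 797 − 7·57.4 = 395.2.
The subsidy expands output by 395.2 − 350.4 = 44.8 past the efficient level; on those units the gap between marginal cost and willingness to pay runs from 0 up to 12.
DWL = ½ × 12 × 44.8 = 268.8.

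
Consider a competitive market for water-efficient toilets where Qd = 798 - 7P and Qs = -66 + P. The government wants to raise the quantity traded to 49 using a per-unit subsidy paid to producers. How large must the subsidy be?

Required subsidy s = 8 per unit

At Q = 49, invert demand for the buyer price: Pb = (798 − 49)/7 = 107; invert supply for the seller price: Ps = (49 − (-66))/1 = 115.
The subsidy must fill the gap: s = Ps − Pb = 115 − 107 = 8.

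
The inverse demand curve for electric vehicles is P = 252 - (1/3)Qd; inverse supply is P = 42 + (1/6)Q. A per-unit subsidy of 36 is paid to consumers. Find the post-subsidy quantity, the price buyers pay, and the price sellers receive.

Pre-subsidy: 252 - (1/3)Q = 42 + (1/6)Q gives Q* = 420 and P* = 112.
With the rebate, buyers effectively pay Pb = Ps − 36, where Ps is the price sellers receive.
On the curves, Pb = 252 - (1/3)Q and Ps = 42 + (1/6)Q; the wedge Ps − Pb = 36 gives 42 + (1/6)Q − (252 - (1/3)Q) = 36, so Q' = 492.
Then Pb = 252 − (1/3)·492 = 88 and Ps = 42 + (1/6)·492 = 124.

Q' = 492; buyers pay 88; sellers receive 124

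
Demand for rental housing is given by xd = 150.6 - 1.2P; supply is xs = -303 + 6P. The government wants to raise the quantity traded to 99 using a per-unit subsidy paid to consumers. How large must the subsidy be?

At x = 99, invert demand for the buyer price: Pb = (150.6 − 99)/1.2 = 43; invert supply for the seller price: Ps = (99 − (-303))/6 = 67.
The subsidy must fill the gap: s = Ps − Pb = 67 − 43 = 24.

Required subsidy s = 24 per unit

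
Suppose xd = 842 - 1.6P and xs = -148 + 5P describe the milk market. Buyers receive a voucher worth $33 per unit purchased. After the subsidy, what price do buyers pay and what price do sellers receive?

Buyers pay $125; sellers receive $158

Pre-subsidy: 842 - 1.6P = -148 + 5P gives P* = 150, x* = 602.
With the rebate, buyers effectively pay Pb = Ps − 33, where Ps is the price sellers receive.
Demand in terms of Ps becomes xd = 842 − 1.6(Ps − 33) = 894.8 - 1.6Ps. Setting this equal to supply: 894.8 - 1.6Ps = -148 + 5Ps, so Ps = 158.
Buyers pay Pb = 158 − 33 = 125; x' = -148 + 5·158 = 642.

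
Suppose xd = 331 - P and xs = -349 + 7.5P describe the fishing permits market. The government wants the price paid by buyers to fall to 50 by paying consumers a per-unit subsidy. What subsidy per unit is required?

Required subsidy s = 34 per unit

At a buyer price of 50, quantity demanded is 331 − 1·50 = 281.
Sellers supply 281 only when they receive Ps with -349 + 7.5·Ps = 281, i.e. Ps = 84.
s = Ps − Pb = 84 − 50 = 34.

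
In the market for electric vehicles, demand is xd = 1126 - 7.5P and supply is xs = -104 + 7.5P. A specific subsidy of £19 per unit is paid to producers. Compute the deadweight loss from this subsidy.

Pre-subsidy: 1126 - 7.5P = -104 + 7.5P gives P* = 82, x* = 511.
With the subsidy, sellers receive Ps = Pb + 19 for each unit, where Pb is the price buyers pay.
Supply in terms of Pb becomes xs = -104 + 7.5(Pb + 19) = 38.5 + 7.5Pb. Setting this equal to demand: 1126 - 7.5Pb = 38.5 + 7.5Pb, so Pb = 72.5.
Sellers receive Ps = 72.5 + 19 = 91.5; x' = 1126 − 7.5·72.5 = 582.25.
The subsidy expands output by 582.25 − 511 = 71.25 past the efficient level; on those units the gap between marginal cost and willingness to pay runs from 0 up to 19.
DWL = ½ × 19 × 71.25 = 676.875.

Deadweight loss = £676.875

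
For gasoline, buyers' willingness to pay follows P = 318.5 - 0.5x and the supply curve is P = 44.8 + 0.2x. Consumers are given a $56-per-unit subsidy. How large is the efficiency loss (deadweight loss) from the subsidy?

Pre-subsidy: 318.5 - 0.5x = 44.8 + 0.2x gives x* = 391 and P* = 123.
With the rebate, buyers effectively pay Pb = Ps − 56, where Ps is the price sellers receive.
On the curves, Pb = 318.5 - 0.5x and Ps = 44.8 + 0.2x; the wedge Ps − Pb = 56 gives 44.8 + 0.2x − (318.5 - 0.5x) = 56, so x' = 471.
Then Pb = 318.5 − 0.5·471 = 83 and Ps = 44.8 + 0.2·471 = 139.
The subsidy expands output by 471 − 391 = 80 past the efficient level; on those units the gap between marginal cost and willingness to pay runs from 0 up to 56.
DWL = ½ × 56 × 80 = 2240.

Deadweight loss = $2240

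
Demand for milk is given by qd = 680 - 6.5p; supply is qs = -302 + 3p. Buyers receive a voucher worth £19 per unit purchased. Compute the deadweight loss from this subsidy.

Deadweight loss = £370.5

Pre-subsidy: 680 - 6.5p = -302 + 3p gives p* = 1964/19, q* = 154/19.
With the rebate, buyers effectively pay pb = ps − 19, where ps is the price sellers receive.
Demand in terms of ps becomes qd = 680 − 6.5(ps − 19) = 803.5 - 6.5ps. Setting this equal to supply: 803.5 - 6.5ps = -302 + 3ps, so ps = 2211/19.
Buyers pay pb = 2211/19 − 19 = 1850/19; q' = -302 + 3·(2211/19) = 895/19.
The subsidy expands output by 895/19 − 154/19 = 39 past the efficient level; on those units the gap between marginal cost and willingness to pay runs from 0 up to 19.
DWL = ½ × 19 × 39 = 370.5.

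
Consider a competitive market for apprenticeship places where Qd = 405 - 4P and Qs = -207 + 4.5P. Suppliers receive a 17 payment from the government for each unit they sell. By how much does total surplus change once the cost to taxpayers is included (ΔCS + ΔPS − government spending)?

Pre-subsidy: 405 - 4P = -207 + 4.5P gives P* = 72, Q* = 117.
With the subsidy, sellers receive Ps = Pb + 17 for each unit, where Pb is the price buyers pay.
Supply in terms of Pb becomes Qs = -207 + 4.5(Pb + 17) = -130.5 + 4.5Pb. Setting this equal to demand: 405 - 4Pb = -130.5 + 4.5Pb, so Pb = 63.
Sellers receive Ps = 63 + 17 = 80; Q' = 405 − 4·63 = 153.
ΔCS = ½(117 + 153)(72 − 63) = 1215; ΔPS = ½(117 + 153)(80 − 72) = 1080.
Government spending = 17 × 153 = 2601.
Net change = 1215 + 1080 − 2601 = -306. The loss equals the DWL triangle ½·17·36.

Net change in total surplus = -306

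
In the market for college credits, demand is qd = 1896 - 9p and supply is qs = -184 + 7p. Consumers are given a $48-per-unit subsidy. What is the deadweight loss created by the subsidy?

Deadweight loss = $4536

Pre-subsidy: 1896 - 9p = -184 + 7p gives p* = 130, q* = 726.
With the rebate, buyers effectively pay pb = ps − 48, where ps is the price sellers receive.
Demand in terms of ps becomes qd = 1896 − 9(ps − 48) = 2328 - 9ps. Setting this equal to supply: 2328 - 9ps = -184 + 7ps, so ps = 157.
Buyers pay pb = 157 − 48 = 109; q' = -184 + 7·157 = 915.
The subsidy expands output by 915 − 726 = 189 past the efficient level; on those units the gap between marginal cost and willingness to pay runs from 0 up to 48.
DWL = ½ × 48 × 189 = 4536.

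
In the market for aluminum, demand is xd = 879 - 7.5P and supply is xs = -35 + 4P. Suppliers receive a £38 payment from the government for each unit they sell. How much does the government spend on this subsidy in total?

Pre-subsidy: 879 - 7.5P = -35 + 4P gives P* = 1828/23, x* = 6507/23.
With the subsidy, sellers receive Ps = Pb + 38 for each unit, where Pb is the price buyers pay.
Supply in terms of Pb becomes xs = -35 + 4(Pb + 38) = 117 + 4Pb. Setting this equal to demand: 879 - 7.5Pb = 117 + 4Pb, so Pb = 1524/23.
Sellers receive Ps = 1524/23 + 38 = 2398/23; x' = 879 − 7.5·(1524/23) = 8787/23.
Government outlay = subsidy × quantity = 38 × 8787/23 = 333906/23.

Government cost = 333906/23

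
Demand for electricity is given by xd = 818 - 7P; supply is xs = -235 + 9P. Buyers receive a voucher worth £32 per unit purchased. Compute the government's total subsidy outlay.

Pre-subsidy: 818 - 7P = -235 + 9P gives P* = 65.8125, x* = 357.3125.
With the rebate, buyers effectively pay Pb = Ps − 32, where Ps is the price sellers receive.
Demand in terms of Ps becomes xd = 818 − 7(Ps − 32) = 1042 - 7Ps. Setting this equal to supply: 1042 - 7Ps = -235 + 9Ps, so Ps = 79.8125.
Buyers pay Pb = 79.8125 − 32 = 47.8125; x' = -235 + 9·79.8125 = 483.3125.
Government outlay = subsidy × quantity = 32 × 483.3125 = 15466.

Government cost = £15466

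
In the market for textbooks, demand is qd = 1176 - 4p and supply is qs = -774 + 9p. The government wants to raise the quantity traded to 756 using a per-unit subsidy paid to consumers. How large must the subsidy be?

Required subsidy s = 65 per unit

At q = 756, invert demand for the buyer price: pb = (1176 − 756)/4 = 105; invert supply for the seller price: ps = (756 − (-774))/9 = 170.
The subsidy must fill the gap: s = ps − pb = 170 − 105 = 65.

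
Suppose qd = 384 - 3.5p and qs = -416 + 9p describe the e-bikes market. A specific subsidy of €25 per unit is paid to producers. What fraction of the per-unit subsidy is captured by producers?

Producer share = 0.28

Pre-subsidy: 384 - 3.5p = -416 + 9p gives p* = 64, q* = 160.
With the subsidy, sellers receive ps = pb + 25 for each unit, where pb is the price buyers pay.
Supply in terms of pb becomes qs = -416 + 9(pb + 25) = -191 + 9pb. Setting this equal to demand: 384 - 3.5pb = -191 + 9pb, so pb = 46.
Sellers receive ps = 46 + 25 = 71; q' = 384 − 3.5·46 = 223.
Buyers' price falls by p* − pb = 64 − 46 = 18; sellers' price rises by ps − p* = 71 − 64 = 7.
So producers capture 7/25 = 0.28 of each unit of subsidy.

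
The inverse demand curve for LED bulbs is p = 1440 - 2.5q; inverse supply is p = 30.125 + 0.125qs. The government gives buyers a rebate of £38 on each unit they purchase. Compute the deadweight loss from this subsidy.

Pre-subsidy: 1440 - 2.5q = 30.125 + 0.125q gives q* = 11279/21 and p* = 4085/42.
With the rebate, buyers effectively pay pb = ps − 38, where ps is the price sellers receive.
On the curves, pb = 1440 - 2.5q and ps = 30.125 + 0.125q; the wedge ps − pb = 38 gives 30.125 + 0.125q − (1440 - 2.5q) = 38, so q' = 3861/7.
Then pb = 1440 − 2.5·(3861/7) = 855/14 and ps = 30.125 + 0.125·(3861/7) = 1387/14.
The subsidy expands output by 3861/7 − 11279/21 = 304/21 past the efficient level; on those units the gap between marginal cost and willingness to pay runs from 0 up to 38.
DWL = ½ × 38 × 304/21 = 5776/21.

Deadweight loss = 5776/21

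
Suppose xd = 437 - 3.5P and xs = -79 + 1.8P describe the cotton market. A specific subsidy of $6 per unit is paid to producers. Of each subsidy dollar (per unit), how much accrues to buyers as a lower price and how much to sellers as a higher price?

Pre-subsidy: 437 - 3.5P = -79 + 1.8P gives P* = 5160/53, x* = 5101/53.
With the subsidy, sellers receive Ps = Pb + 6 for each unit, where Pb is the price buyers pay.
Supply in terms of Pb becomes xs = -79 + 1.8(Pb + 6) = -68.2 + 1.8Pb. Setting this equal to demand: 437 - 3.5Pb = -68.2 + 1.8Pb, so Pb = 5052/53.
Sellers receive Ps = 5052/53 + 6 = 5370/53; x' = 437 − 3.5·(5052/53) = 5479/53.
Buyers' price falls by P* − Pb = 5160/53 − 5052/53 = 108/53; sellers' price rises by Ps − P* = 5370/53 − 5160/53 = 210/53.

Buyers gain 108/53 per unit; sellers gain 210/53 per unit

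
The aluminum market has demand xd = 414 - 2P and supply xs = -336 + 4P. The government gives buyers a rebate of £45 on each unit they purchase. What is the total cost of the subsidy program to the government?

Government cost = £10080

Pre-subsidy: 414 - 2P = -336 + 4P gives P* = 125, x* = 164.
With the rebate, buyers effectively pay Pb = Ps − 45, where Ps is the price sellers receive.
Demand in terms of Ps becomes xd = 414 − 2(Ps − 45) = 504 - 2Ps. Setting this equal to supply: 504 - 2Ps = -336 + 4Ps, so Ps = 140.
Buyers pay Pb = 140 − 45 = 95; x' = -336 + 4·140 = 224.
Government outlay = subsidy × quantity = 45 × 224 = 10080.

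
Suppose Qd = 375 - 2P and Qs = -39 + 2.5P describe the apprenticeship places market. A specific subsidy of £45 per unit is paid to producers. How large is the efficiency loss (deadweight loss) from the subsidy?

Deadweight loss = £1125

Pre-subsidy: 375 - 2P = -39 + 2.5P gives P* = 92, Q* = 191.
With the subsidy, sellers receive Ps = Pb + 45 for each unit, where Pb is the price buyers pay.
Supply in terms of Pb becomes Qs = -39 + 2.5(Pb + 45) = 73.5 + 2.5Pb. Setting this equal to demand: 375 - 2Pb = 73.5 + 2.5Pb, so Pb = 67.
Sellers receive Ps = 67 + 45 = 112; Q' = 375 − 2·67 = 241.
The subsidy expands output by 241 − 191 = 50 past the efficient level; on those units the gap between marginal cost and willingness to pay runs from 0 up to 45.
DWL = ½ × 45 × 50 = 1125.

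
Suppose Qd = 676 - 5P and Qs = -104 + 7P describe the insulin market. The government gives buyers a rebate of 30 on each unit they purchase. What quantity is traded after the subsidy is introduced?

Pre-subsidy: 676 - 5P = -104 + 7P gives P* = 65, Q* = 351.
With the rebate, buyers effectively pay Pb = Ps − 30, where Ps is the price sellers receive.
Demand in terms of Ps becomes Qd = 676 − 5(Ps − 30) = 826 - 5Ps. Setting this equal to supply: 826 - 5Ps = -104 + 7Ps, so Ps = 77.5.
Buyers pay Pb = 77.5 − 30 = 47.5; Q' = -104 + 7·77.5 = 438.5.

Q' = 438.5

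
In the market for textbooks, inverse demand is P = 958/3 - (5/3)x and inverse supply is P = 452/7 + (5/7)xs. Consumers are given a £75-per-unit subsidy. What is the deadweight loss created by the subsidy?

Deadweight loss = £1181.25

Pre-subsidy: 958/3 - (5/3)x = 452/7 + (5/7)x gives x* = 107 and P* = 141.
With the rebate, buyers effectively pay Pb = Ps − 75, where Ps is the price sellers receive.
On the curves, Pb = 958/3 - (5/3)x and Ps = 452/7 + (5/7)x; the wedge Ps − Pb = 75 gives 452/7 + (5/7)x − (958/3 - (5/3)x) = 75, so x' = 138.5.
Then Pb = 958/3 − (5/3)·138.5 = 88.5 and Ps = 452/7 + (5/7)·138.5 = 163.5.
The subsidy expands output by 138.5 − 107 = 31.5 past the efficient level; on those units the gap between marginal cost and willingness to pay runs from 0 up to 75.
DWL = ½ × 75 × 31.5 = 1181.25.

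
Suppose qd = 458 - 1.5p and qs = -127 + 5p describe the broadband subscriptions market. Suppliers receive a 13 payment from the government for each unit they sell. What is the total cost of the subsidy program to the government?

Pre-subsidy: 458 - 1.5p = -127 + 5p gives p* = 90, q* = 323.
With the subsidy, sellers receive ps = pb + 13 for each unit, where pb is the price buyers pay.
Supply in terms of pb becomes qs = -127 + 5(pb + 13) = -62 + 5pb. Setting this equal to demand: 458 - 1.5pb = -62 + 5pb, so pb = 80.
Sellers receive ps = 80 + 13 = 93; q' = 458 − 1.5·80 = 338.
Government outlay = subsidy × quantity = 13 × 338 = 4394.

Government cost = 4394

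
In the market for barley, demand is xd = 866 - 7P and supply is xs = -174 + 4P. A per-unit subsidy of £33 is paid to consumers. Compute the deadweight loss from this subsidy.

Deadweight loss = £1386

Pre-subsidy: 866 - 7P = -174 + 4P gives P* = 1040/11, x* = 2246/11.
With the rebate, buyers effectively pay Pb = Ps − 33, where Ps is the price sellers receive.
Demand in terms of Ps becomes xd = 866 − 7(Ps − 33) = 1097 - 7Ps. Setting this equal to supply: 1097 - 7Ps = -174 + 4Ps, so Ps = 1271/11.
Buyers pay Pb = 1271/11 − 33 = 908/11; x' = -174 + 4·(1271/11) = 3170/11.
The subsidy expands output by 3170/11 − 2246/11 = 84 past the efficient level; on those units the gap between marginal cost and willingness to pay runs from 0 up to 33.
DWL = ½ × 33 × 84 = 1386.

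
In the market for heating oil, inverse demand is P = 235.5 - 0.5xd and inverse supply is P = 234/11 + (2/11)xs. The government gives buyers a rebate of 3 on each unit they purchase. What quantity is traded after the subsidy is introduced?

Pre-subsidy: 235.5 - 0.5x = 234/11 + (2/11)x gives x* = 314.2 and P* = 78.4.
With the rebate, buyers effectively pay Pb = Ps − 3, where Ps is the price sellers receive.
On the curves, Pb = 235.5 - 0.5x and Ps = 234/11 + (2/11)x; the wedge Ps − Pb = 3 gives 234/11 + (2/11)x − (235.5 - 0.5x) = 3, so x' = 318.6.
Then Pb = 235.5 − 0.5·318.6 = 76.2 and Ps = 234/11 + (2/11)·318.6 = 79.2.

x' = 318.6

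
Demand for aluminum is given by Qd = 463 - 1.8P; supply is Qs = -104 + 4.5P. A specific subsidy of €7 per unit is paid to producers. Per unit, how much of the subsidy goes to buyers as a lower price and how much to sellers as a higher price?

Buyers gain €5 per unit; sellers gain €2 per unit

Pre-subsidy: 463 - 1.8P = -104 + 4.5P gives P* = 90, Q* = 301.
With the subsidy, sellers receive Ps = Pb + 7 for each unit, where Pb is the price buyers pay.
Supply in terms of Pb becomes Qs = -104 + 4.5(Pb + 7) = -72.5 + 4.5Pb. Setting this equal to demand: 463 - 1.8Pb = -72.5 + 4.5Pb, so Pb = 85.
Sellers receive Ps = 85 + 7 = 92; Q' = 463 − 1.8·85 = 310.
Buyers' price falls by P* − Pb = 90 − 85 = 5; sellers' price rises by Ps − P* = 92 − 90 = 2.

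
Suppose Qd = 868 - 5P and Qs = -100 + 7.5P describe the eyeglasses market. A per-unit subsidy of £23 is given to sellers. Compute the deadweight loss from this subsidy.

Deadweight loss = £793.5

Pre-subsidy: 868 - 5P = -100 + 7.5P gives P* = 77.44, Q* = 480.8.
With the subsidy, sellers receive Ps = Pb + 23 for each unit, where Pb is the price buyers pay.
Supply in terms of Pb becomes Qs = -100 + 7.5(Pb + 23) = 72.5 + 7.5Pb. Setting this equal to demand: 868 - 5Pb = 72.5 + 7.5Pb, so Pb = 63.64.
Sellers receive Ps = 63.64 + 23 = 86.64; Q' = 868 − 5·63.64 = 549.8.
The subsidy expands output by 549.8 − 480.8 = 69 past the efficient level; on those units the gap between marginal cost and willingness to pay runs from 0 up to 23.
DWL = ½ × 23 × 69 = 793.5.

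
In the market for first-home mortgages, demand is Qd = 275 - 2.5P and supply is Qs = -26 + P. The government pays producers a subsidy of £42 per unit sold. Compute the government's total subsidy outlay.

Pre-subsidy: 275 - 2.5P = -26 + P gives P* = 86, Q* = 60.
With the subsidy, sellers receive Ps = Pb + 42 for each unit, where Pb is the price buyers pay.
Supply in terms of Pb becomes Qs = -26 + 1(Pb + 42) = 16 + Pb. Setting this equal to demand: 275 - 2.5Pb = 16 + Pb, so Pb = 74.
Sellers receive Ps = 74 + 42 = 116; Q' = 275 − 2.5·74 = 90.
Government outlay = subsidy × quantity = 42 × 90 = 3780.

Government cost = £3780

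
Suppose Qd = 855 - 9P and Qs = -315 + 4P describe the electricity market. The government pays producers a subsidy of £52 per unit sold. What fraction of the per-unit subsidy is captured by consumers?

Consumer share = 4/13

Pre-subsidy: 855 - 9P = -315 + 4P gives P* = 90, Q* = 45.
With the subsidy, sellers receive Ps = Pb + 52 for each unit, where Pb is the price buyers pay.
Supply in terms of Pb becomes Qs = -315 + 4(Pb + 52) = -107 + 4Pb. Setting this equal to demand: 855 - 9Pb = -107 + 4Pb, so Pb = 74.
Sellers receive Ps = 74 + 52 = 126; Q' = 855 − 9·74 = 189.
Buyers' price falls by P* − Pb = 90 − 74 = 16; sellers' price rises by Ps − P* = 126 − 90 = 36.
So consumers capture 16/52 = 4/13 of each unit of subsidy.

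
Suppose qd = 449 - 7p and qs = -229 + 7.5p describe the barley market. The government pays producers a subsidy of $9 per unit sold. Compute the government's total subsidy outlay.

Government cost = 40266/29

Pre-subsidy: 449 - 7p = -229 + 7.5p gives p* = 1356/29, q* = 3529/29.
With the subsidy, sellers receive ps = pb + 9 for each unit, where pb is the price buyers pay.
Supply in terms of pb becomes qs = -229 + 7.5(pb + 9) = -161.5 + 7.5pb. Setting this equal to demand: 449 - 7pb = -161.5 + 7.5pb, so pb = 1221/29.
Sellers receive ps = 1221/29 + 9 = 1482/29; q' = 449 − 7·(1221/29) = 4474/29.
Government outlay = subsidy × quantity = 9 × 4474/29 = 40266/29.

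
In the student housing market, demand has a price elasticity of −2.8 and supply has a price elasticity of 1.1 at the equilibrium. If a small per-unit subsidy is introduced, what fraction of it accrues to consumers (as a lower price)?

For a small subsidy around the equilibrium, the benefit split depends on the relative slopes, which at a point are proportional to the elasticities.
Buyer share = εs/(εs + |εd|) = 1.1/(1.1 + 2.8) = 11/39; seller share = |εd|/(εs + |εd|) = 28/39.

Consumer share = 11/39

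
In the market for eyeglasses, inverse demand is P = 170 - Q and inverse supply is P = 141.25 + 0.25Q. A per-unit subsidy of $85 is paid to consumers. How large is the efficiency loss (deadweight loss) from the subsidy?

Deadweight loss = $2890

Pre-subsidy: 170 - Q = 141.25 + 0.25Q gives Q* = 23 and P* = 147.
With the rebate, buyers effectively pay Pb = Ps − 85, where Ps is the price sellers receive.
On the curves, Pb = 170 - Q and Ps = 141.25 + 0.25Q; the wedge Ps − Pb = 85 gives 141.25 + 0.25Q − (170 - Q) = 85, so Q' = 91.
Then Pb = 170 − 1·91 = 79 and Ps = 141.25 + 0.25·91 = 164.
The subsidy expands output by 91 − 23 = 68 past the efficient level; on those units the gap between marginal cost and willingness to pay runs from 0 up to 85.
DWL = ½ × 85 × 68 = 2890.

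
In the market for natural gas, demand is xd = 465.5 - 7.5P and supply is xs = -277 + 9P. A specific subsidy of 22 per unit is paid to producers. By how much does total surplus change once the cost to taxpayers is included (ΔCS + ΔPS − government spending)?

Net change in total surplus = -990

Pre-subsidy: 465.5 - 7.5P = -277 + 9P gives P* = 45, x* = 128.
With the subsidy, sellers receive Ps = Pb + 22 for each unit, where Pb is the price buyers pay.
Supply in terms of Pb becomes xs = -277 + 9(Pb + 22) = -79 + 9Pb. Setting this equal to demand: 465.5 - 7.5Pb = -79 + 9Pb, so Pb = 33.
Sellers receive Ps = 33 + 22 = 55; x' = 465.5 − 7.5·33 = 218.
ΔCS = ½(128 + 218)(45 − 33) = 2076; ΔPS = ½(128 + 218)(55 − 45) = 1730.
Government spending = 22 × 218 = 4796.
Net change = 2076 + 1730 − 4796 = -990. The loss equals the DWL triangle ½·22·90.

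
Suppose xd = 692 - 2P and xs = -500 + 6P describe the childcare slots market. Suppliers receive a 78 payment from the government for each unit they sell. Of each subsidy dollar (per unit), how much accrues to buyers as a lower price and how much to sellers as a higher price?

Pre-subsidy: 692 - 2P = -500 + 6P gives P* = 149, x* = 394.
With the subsidy, sellers receive Ps = Pb + 78 for each unit, where Pb is the price buyers pay.
Supply in terms of Pb becomes xs = -500 + 6(Pb + 78) = -32 + 6Pb. Setting this equal to demand: 692 - 2Pb = -32 + 6Pb, so Pb = 90.5.
Sellers receive Ps = 90.5 + 78 = 168.5; x' = 692 − 2·90.5 = 511.
Buyers' price falls by P* − Pb = 149 − 90.5 = 58.5; sellers' price rises by Ps − P* = 168.5 − 149 = 19.5.

Buyers gain 58.5 per unit; sellers gain 19.5 per unit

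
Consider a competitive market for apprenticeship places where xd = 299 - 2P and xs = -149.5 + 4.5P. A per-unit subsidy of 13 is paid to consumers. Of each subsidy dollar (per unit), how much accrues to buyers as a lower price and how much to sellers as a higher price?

Buyers gain 9 per unit; sellers gain 4 per unit

Pre-subsidy: 299 - 2P = -149.5 + 4.5P gives P* = 69, x* = 161.
With the rebate, buyers effectively pay Pb = Ps − 13, where Ps is the price sellers receive.
Demand in terms of Ps becomes xd = 299 − 2(Ps − 13) = 325 - 2Ps. Setting this equal to supply: 325 - 2Ps = -149.5 + 4.5Ps, so Ps = 73.
Buyers pay Pb = 73 − 13 = 60; x' = -149.5 + 4.5·73 = 179.
Buyers' price falls by P* − Pb = 69 − 60 = 9; sellers' price rises by Ps − P* = 73 − 69 = 4.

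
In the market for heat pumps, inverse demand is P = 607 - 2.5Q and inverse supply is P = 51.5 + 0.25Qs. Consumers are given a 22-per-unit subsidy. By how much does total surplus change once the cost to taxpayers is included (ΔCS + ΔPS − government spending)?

Pre-subsidy: 607 - 2.5Q = 51.5 + 0.25Q gives Q* = 202 and P* = 102.
With the rebate, buyers effectively pay Pb = Ps − 22, where Ps is the price sellers receive.
On the curves, Pb = 607 - 2.5Q and Ps = 51.5 + 0.25Q; the wedge Ps − Pb = 22 gives 51.5 + 0.25Q − (607 - 2.5Q) = 22, so Q' = 210.
Then Pb = 607 − 2.5·210 = 82 and Ps = 51.5 + 0.25·210 = 104.
ΔCS = ½(202 + 210)(102 − 82) = 4120; ΔPS = ½(202 + 210)(104 − 102) = 412.
Government spending = 22 × 210 = 4620.
Net change = 4120 + 412 − 4620 = -88. The loss equals the DWL triangle ½·22·8.

Net change in total surplus = -88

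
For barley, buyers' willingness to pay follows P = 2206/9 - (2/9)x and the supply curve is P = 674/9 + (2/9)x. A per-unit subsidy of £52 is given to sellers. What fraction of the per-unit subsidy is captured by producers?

Pre-subsidy: 2206/9 - (2/9)x = 674/9 + (2/9)x gives x* = 383 and P* = 160.
With the subsidy, sellers receive Ps = Pb + 52 for each unit, where Pb is the price buyers pay.
On the curves, Pb = 2206/9 - (2/9)x and Ps = 674/9 + (2/9)x; the wedge Ps − Pb = 52 gives 674/9 + (2/9)x − (2206/9 - (2/9)x) = 52, so x' = 500.
Then Pb = 2206/9 − (2/9)·500 = 134 and Ps = 674/9 + (2/9)·500 = 186.
Buyers' price falls by P* − Pb = 160 − 134 = 26; sellers' price rises by Ps − P* = 186 − 160 = 26.
So producers capture 26/52 = 0.5 of each unit of subsidy.

Producer share = 0.5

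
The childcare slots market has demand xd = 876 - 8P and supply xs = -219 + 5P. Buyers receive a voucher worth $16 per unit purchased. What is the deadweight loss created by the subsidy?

Pre-subsidy: 876 - 8P = -219 + 5P gives P* = 1095/13, x* = 2628/13.
With the rebate, buyers effectively pay Pb = Ps − 16, where Ps is the price sellers receive.
Demand in terms of Ps becomes xd = 876 − 8(Ps − 16) = 1004 - 8Ps. Setting this equal to supply: 1004 - 8Ps = -219 + 5Ps, so Ps = 1223/13.
Buyers pay Pb = 1223/13 − 16 = 1015/13; x' = -219 + 5·(1223/13) = 3268/13.
The subsidy expands output by 3268/13 − 2628/13 = 640/13 past the efficient level; on those units the gap between marginal cost and willingness to pay runs from 0 up to 16.
DWL = ½ × 16 × 640/13 = 5120/13.

Deadweight loss = 5120/13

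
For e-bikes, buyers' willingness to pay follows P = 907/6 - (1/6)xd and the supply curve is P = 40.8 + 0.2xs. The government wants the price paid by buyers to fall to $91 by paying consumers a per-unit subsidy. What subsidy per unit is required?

Required subsidy s = $22 per unit

At a buyer price of 91, quantity demanded is 907 − 6·91 = 361.
Sellers supply 361 only when they receive Ps = 40.8 + 0.2·361 = 113.
s = Ps − Pb = 113 − 91 = 22.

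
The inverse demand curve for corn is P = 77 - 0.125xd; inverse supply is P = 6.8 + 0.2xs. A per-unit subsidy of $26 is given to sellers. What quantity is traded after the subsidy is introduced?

x' = 296

Pre-subsidy: 77 - 0.125x = 6.8 + 0.2x gives x* = 216 and P* = 50.
With the subsidy, sellers receive Ps = Pb + 26 for each unit, where Pb is the price buyers pay.
On the curves, Pb = 77 - 0.125x and Ps = 6.8 + 0.2x; the wedge Ps − Pb = 26 gives 6.8 + 0.2x − (77 - 0.125x) = 26, so x' = 296.
Then Pb = 77 − 0.125·296 = 40 and Ps = 6.8 + 0.2·296 = 66.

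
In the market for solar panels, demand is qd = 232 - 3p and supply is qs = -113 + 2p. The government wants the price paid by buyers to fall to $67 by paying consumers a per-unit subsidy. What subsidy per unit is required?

At a buyer price of 67, quantity demanded is 232 − 3·67 = 31.
Sellers supply 31 only when they receive ps with -113 + 2·ps = 31, i.e. ps = 72.
s = ps − pb = 72 − 67 = 5.

Required subsidy s = $5 per unit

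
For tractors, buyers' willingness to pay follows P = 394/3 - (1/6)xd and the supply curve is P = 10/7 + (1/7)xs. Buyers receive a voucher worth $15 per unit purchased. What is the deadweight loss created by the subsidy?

Pre-subsidy: 394/3 - (1/6)x = 10/7 + (1/7)x gives x* = 5456/13 and P* = 798/13.
With the rebate, buyers effectively pay Pb = Ps − 15, where Ps is the price sellers receive.
On the curves, Pb = 394/3 - (1/6)x and Ps = 10/7 + (1/7)x; the wedge Ps − Pb = 15 gives 10/7 + (1/7)x − (394/3 - (1/6)x) = 15, so x' = 6086/13.
Then Pb = 394/3 − (1/6)·(6086/13) = 693/13 and Ps = 10/7 + (1/7)·(6086/13) = 888/13.
The subsidy expands output by 6086/13 − 5456/13 = 630/13 past the efficient level; on those units the gap between marginal cost and willingness to pay runs from 0 up to 15.
DWL = ½ × 15 × 630/13 = 4725/13.

Deadweight loss = 4725/13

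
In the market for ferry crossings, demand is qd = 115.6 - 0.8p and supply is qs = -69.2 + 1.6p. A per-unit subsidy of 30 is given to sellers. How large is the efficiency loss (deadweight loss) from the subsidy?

Pre-subsidy: 115.6 - 0.8p = -69.2 + 1.6p gives p* = 77, q* = 54.
With the subsidy, sellers receive ps = pb + 30 for each unit, where pb is the price buyers pay.
Supply in terms of pb becomes qs = -69.2 + 1.6(pb + 30) = -21.2 + 1.6pb. Setting this equal to demand: 115.6 - 0.8pb = -21.2 + 1.6pb, so pb = 57.
Sellers receive ps = 57 + 30 = 87; q' = 115.6 − 0.8·57 = 70.
The subsidy expands output by 70 − 54 = 16 past the efficient level; on those units the gap between marginal cost and willingness to pay runs from 0 up to 30.
DWL = ½ × 30 × 16 = 240.

Deadweight loss = 240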